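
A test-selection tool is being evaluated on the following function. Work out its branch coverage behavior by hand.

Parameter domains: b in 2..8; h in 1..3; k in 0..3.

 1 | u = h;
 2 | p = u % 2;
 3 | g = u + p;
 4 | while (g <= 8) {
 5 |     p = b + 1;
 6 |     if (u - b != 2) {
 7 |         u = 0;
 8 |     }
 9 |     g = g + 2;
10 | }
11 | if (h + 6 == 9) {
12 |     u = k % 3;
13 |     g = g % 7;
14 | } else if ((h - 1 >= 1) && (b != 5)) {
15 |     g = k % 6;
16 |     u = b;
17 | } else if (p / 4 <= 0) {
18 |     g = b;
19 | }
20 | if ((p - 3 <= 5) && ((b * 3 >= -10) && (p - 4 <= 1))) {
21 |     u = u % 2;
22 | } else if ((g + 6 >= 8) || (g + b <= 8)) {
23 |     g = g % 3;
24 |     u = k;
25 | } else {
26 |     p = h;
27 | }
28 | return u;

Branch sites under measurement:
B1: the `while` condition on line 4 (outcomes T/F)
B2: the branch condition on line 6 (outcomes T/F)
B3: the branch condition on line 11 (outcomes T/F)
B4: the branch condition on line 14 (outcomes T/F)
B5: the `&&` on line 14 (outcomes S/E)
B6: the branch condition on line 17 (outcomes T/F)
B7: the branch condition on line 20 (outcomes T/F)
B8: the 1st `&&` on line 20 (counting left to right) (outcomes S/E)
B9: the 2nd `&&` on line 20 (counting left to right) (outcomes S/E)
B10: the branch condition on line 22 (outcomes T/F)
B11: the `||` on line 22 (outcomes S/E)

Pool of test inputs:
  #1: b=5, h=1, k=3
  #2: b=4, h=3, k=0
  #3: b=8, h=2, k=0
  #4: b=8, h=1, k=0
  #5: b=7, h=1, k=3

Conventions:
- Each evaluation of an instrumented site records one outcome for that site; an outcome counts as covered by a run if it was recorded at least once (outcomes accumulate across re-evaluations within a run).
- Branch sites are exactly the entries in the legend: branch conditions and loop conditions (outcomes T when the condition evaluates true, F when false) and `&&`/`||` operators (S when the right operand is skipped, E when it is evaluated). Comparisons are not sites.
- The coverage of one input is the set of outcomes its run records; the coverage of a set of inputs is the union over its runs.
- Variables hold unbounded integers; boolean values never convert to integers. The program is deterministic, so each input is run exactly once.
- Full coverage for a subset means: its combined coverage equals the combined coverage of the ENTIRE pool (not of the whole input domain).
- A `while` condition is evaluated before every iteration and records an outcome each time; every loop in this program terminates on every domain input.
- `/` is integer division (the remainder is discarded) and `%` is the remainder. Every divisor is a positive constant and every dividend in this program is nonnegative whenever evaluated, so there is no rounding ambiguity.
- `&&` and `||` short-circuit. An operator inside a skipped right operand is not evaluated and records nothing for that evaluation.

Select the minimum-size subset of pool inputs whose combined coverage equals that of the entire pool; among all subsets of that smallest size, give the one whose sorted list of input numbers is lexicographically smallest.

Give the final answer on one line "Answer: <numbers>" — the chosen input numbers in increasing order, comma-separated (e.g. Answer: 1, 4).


run #1 (b=5, h=1, k=3) runs B1->T, B2->T, B1->T, B2->T, B1->T, B2->T, B1->T, B2->T, B1->F, B3->F, B5->S, B4->F, B6->F, B8->E, ...; records B1=T, B1=F, B2=T, B3=F, B4=F, B5=S, B6=F, B7=F, B8=E, B9=E, B10=T, B11=S
run #2 (b=4, h=3, k=0) runs B1->T, B2->T, B1->T, B2->T, B1->T, B2->T, B1->F, B3->T, B8->E, B9->E, B7->T; records B1=T, B1=F, B2=T, B3=T, B7=T, B8=E, B9=E
run #3 (b=8, h=2, k=0) runs B1->T, B2->T, B1->T, B2->T, B1->T, B2->T, B1->T, B2->T, B1->F, B3->F, B5->E, B4->T, B8->S, B7->F, ...; records B1=T, B1=F, B2=T, B3=F, B4=T, B5=E, B7=F, B8=S, B10=T, B11=E
run #4 (b=8, h=1, k=0) runs B1->T, B2->T, B1->T, B2->T, B1->T, B2->T, B1->T, B2->T, B1->F, B3->F, B5->S, B4->F, B6->F, B8->S, ...; records B1=T, B1=F, B2=T, B3=F, B4=F, B5=S, B6=F, B7=F, B8=S, B10=T, B11=S
run #5 (b=7, h=1, k=3) runs B1->T, B2->T, B1->T, B2->T, B1->T, B2->T, B1->T, B2->T, B1->F, B3->F, B5->S, B4->F, B6->F, B8->E, ...; records B1=T, B1=F, B2=T, B3=F, B4=F, B5=S, B6=F, B7=F, B8=E, B9=E, B10=T, B11=S
pool-wide coverage (18 outcomes): B1=T, B1=F, B2=T, B3=T, B3=F, B4=T, B4=F, B5=S, B5=E, B6=F, B7=T, B7=F, B8=S, B8=E, B9=E, B10=T, B11=S, B11=E
checked all size-1 subsets: none covers 18 outcomes (max 12/18)
checked all size-2 subsets: none covers 18 outcomes (max 16/18)
at size 3, {1, 2, 3} reaches all 18 outcomes; every lexicographically earlier size-3 subset fails
Answer: 1, 2, 3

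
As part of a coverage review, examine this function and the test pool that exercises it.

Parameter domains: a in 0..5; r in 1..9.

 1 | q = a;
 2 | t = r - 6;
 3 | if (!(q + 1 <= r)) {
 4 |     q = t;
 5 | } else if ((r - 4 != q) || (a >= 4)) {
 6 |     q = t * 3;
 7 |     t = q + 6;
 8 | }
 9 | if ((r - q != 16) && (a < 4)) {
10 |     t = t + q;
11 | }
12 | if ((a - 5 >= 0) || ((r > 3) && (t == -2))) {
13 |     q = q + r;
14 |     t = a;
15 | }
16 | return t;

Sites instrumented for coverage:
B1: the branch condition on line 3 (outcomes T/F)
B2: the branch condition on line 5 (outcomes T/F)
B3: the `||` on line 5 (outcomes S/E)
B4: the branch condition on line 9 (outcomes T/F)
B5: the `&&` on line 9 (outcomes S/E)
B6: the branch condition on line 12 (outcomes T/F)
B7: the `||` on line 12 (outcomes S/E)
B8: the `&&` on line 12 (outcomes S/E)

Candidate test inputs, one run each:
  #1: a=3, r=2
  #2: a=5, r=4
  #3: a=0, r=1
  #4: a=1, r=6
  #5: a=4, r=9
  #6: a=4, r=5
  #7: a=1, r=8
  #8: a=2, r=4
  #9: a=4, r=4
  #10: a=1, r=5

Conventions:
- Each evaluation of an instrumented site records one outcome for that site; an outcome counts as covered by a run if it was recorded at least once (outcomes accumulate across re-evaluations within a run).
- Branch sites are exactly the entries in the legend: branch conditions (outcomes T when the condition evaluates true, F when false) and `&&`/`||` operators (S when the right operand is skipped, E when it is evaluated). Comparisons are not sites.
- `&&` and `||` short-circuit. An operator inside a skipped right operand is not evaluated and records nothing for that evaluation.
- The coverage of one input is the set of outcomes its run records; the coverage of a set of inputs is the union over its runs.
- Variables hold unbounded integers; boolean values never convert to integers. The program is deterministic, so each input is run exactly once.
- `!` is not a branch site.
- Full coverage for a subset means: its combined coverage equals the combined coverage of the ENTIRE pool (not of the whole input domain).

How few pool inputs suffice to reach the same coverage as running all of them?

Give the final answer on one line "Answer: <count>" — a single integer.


input #1 (a=3, r=2): events B1->T, B5->E, B4->T, B7->E, B8->S, B6->F; covers B1=T, B4=T, B5=E, B6=F, B7=E, B8=S
input #2 (a=5, r=4): events B1->T, B5->E, B4->F, B7->S, B6->T; covers B1=T, B4=F, B5=E, B6=T, B7=S
input #3 (a=0, r=1): events B1->F, B3->S, B2->T, B5->S, B4->F, B7->E, B8->S, B6->F; covers B1=F, B2=T, B3=S, B4=F, B5=S, B6=F, B7=E, B8=S
input #4 (a=1, r=6): events B1->F, B3->S, B2->T, B5->E, B4->T, B7->E, B8->E, B6->F; covers B1=F, B2=T, B3=S, B4=T, B5=E, B6=F, B7=E, B8=E
input #5 (a=4, r=9): events B1->F, B3->S, B2->T, B5->E, B4->F, B7->E, B8->E, B6->F; covers B1=F, B2=T, B3=S, B4=F, B5=E, B6=F, B7=E, B8=E
input #6 (a=4, r=5): events B1->F, B3->S, B2->T, B5->E, B4->F, B7->E, B8->E, B6->F; covers B1=F, B2=T, B3=S, B4=F, B5=E, B6=F, B7=E, B8=E
input #7 (a=1, r=8): events B1->F, B3->S, B2->T, B5->E, B4->T, B7->E, B8->E, B6->F; covers B1=F, B2=T, B3=S, B4=T, B5=E, B6=F, B7=E, B8=E
input #8 (a=2, r=4): events B1->F, B3->S, B2->T, B5->E, B4->T, B7->E, B8->E, B6->F; covers B1=F, B2=T, B3=S, B4=T, B5=E, B6=F, B7=E, B8=E
input #9 (a=4, r=4): events B1->T, B5->E, B4->F, B7->E, B8->E, B6->T; covers B1=T, B4=F, B5=E, B6=T, B7=E, B8=E
input #10 (a=1, r=5): events B1->F, B3->E, B2->F, B5->E, B4->T, B7->E, B8->E, B6->F; covers B1=F, B2=F, B3=E, B4=T, B5=E, B6=F, B7=E, B8=E
the full pool covers 16 outcomes: B1=T, B1=F, B2=T, B2=F, B3=S, B3=E, B4=T, B4=F, B5=S, B5=E, B6=T, B6=F, B7=S, B7=E, B8=S, B8=E
size 1 is not enough: best union over all size-1 subsets is 8/16
size 2 is not enough: best union over all size-2 subsets is 13/16
size 3: inputs {2, 3, 10} cover all 16 outcomes, and no lexicographically smaller subset of this size does
Answer: 3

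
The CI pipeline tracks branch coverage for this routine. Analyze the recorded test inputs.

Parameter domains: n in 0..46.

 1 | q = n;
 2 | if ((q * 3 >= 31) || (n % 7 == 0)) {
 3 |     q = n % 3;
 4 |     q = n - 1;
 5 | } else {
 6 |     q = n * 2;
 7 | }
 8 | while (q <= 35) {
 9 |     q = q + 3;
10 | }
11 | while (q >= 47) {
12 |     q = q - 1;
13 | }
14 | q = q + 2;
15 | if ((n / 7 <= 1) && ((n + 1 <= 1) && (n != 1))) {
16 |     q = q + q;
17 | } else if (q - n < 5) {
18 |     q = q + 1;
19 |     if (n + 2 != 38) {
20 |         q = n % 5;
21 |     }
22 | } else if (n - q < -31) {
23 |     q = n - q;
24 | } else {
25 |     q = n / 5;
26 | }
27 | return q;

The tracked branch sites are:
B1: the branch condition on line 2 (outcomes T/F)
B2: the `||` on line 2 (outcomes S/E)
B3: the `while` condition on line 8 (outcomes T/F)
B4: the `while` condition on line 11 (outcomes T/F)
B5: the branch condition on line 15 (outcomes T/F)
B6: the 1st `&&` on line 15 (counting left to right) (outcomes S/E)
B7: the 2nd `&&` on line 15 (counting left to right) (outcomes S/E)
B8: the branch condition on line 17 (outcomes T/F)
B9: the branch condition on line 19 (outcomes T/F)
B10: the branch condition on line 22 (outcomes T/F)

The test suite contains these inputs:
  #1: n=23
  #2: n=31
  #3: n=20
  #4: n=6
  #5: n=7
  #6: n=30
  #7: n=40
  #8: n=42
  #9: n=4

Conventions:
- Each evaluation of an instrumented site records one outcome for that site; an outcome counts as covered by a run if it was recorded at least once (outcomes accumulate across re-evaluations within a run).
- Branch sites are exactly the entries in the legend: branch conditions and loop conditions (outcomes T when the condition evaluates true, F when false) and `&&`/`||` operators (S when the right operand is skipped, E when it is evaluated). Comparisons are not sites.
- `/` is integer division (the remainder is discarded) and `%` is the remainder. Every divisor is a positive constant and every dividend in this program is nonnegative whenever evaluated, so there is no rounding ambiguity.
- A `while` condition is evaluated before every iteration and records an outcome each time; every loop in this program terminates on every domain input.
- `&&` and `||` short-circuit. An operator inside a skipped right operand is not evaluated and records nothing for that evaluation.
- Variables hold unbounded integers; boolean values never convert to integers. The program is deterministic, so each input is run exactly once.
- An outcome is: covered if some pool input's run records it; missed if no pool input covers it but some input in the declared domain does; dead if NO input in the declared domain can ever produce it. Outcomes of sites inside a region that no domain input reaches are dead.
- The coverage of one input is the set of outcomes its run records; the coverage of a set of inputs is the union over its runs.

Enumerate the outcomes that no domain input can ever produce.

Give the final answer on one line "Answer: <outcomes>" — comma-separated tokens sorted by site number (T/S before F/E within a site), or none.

sweeping the full domain (47 inputs) for each outcome:
  B4=T: unreachable across the whole domain -> dead
  reachable outcomes have witnesses, e.g. B1=T (e.g. n=0), B1=F (e.g. n=1), B2=S (e.g. n=11), B2=E (e.g. n=0)

Answer: B4=T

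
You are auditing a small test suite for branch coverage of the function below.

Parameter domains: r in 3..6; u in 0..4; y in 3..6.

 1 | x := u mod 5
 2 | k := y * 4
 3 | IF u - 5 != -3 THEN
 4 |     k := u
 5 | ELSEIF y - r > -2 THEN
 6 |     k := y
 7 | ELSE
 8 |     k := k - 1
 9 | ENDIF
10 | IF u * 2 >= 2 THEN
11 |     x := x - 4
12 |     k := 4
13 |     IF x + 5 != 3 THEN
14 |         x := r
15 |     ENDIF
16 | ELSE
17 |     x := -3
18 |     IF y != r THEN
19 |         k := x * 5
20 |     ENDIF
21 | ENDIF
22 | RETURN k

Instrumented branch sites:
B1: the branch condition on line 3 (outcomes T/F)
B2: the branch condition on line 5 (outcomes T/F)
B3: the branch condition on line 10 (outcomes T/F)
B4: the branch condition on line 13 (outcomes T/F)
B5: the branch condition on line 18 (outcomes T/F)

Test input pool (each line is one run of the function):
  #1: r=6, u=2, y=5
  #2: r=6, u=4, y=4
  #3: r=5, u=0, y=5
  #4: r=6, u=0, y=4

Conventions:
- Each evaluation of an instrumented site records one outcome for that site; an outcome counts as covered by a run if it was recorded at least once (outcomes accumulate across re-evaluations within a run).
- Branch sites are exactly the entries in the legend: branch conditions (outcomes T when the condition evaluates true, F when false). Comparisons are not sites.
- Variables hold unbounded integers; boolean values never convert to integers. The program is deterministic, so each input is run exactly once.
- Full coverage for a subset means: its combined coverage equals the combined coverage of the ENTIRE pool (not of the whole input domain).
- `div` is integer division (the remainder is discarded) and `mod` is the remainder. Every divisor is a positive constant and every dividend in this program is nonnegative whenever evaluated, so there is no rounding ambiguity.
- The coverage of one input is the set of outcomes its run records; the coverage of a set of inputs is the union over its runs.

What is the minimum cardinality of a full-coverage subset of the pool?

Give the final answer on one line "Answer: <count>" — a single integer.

#1 (r=6, u=2, y=5) -> covered: B1=F, B2=T, B3=T, B4=F
#2 (r=6, u=4, y=4) -> covered: B1=T, B3=T, B4=T
#3 (r=5, u=0, y=5) -> covered: B1=T, B3=F, B5=F
#4 (r=6, u=0, y=4) -> covered: B1=T, B3=F, B5=T
together the pool reaches 9 outcomes: B1=T, B1=F, B2=T, B3=T, B3=F, B4=T, B4=F, B5=T, B5=F
size 1 is not enough: best union over all size-1 subsets is 4/9
size 2 is not enough: best union over all size-2 subsets is 7/9
size 3 is not enough: best union over all size-3 subsets is 8/9
the canonical winner is {1, 2, 3, 4}: size 4, full 9-outcome coverage, earliest index list among size-4 covers

Answer: 4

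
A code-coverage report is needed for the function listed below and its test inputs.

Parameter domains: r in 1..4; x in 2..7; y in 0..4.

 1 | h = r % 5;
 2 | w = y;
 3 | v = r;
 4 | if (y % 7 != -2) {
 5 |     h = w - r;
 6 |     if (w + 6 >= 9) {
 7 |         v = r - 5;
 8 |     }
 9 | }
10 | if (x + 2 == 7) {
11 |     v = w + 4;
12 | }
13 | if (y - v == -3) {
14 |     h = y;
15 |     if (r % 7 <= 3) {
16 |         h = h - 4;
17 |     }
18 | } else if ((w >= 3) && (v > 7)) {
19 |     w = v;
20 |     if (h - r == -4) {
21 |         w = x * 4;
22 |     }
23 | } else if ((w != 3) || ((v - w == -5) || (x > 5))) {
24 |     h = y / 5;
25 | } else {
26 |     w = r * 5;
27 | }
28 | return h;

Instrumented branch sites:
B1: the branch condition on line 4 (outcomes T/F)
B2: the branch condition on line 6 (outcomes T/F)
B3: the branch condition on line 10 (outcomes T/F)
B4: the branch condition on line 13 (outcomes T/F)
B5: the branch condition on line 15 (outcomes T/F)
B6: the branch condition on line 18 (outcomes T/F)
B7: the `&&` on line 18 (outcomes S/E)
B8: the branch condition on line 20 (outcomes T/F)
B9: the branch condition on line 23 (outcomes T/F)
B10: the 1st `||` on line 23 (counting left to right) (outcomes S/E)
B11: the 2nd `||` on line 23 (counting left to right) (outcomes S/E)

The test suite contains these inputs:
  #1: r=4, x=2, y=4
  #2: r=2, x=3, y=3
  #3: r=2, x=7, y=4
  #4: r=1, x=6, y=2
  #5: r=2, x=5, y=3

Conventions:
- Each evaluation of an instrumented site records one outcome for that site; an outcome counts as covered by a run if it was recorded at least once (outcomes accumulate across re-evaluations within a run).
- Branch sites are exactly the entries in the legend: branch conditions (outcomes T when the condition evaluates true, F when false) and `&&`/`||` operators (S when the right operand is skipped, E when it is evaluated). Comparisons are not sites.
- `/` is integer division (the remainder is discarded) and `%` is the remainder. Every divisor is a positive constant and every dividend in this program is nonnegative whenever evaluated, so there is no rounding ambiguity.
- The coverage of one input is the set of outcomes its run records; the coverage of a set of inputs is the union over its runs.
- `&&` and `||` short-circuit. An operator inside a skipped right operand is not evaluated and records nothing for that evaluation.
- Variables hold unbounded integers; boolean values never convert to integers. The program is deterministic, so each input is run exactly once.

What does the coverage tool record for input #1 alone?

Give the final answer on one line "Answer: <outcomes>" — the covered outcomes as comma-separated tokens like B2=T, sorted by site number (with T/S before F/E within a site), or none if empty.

Event log for input #1 (r=4, x=2, y=4):
  B1->T, B2->T, B3->F, B4->F, B7->E, B6->F, B10->S, B9->T
collecting distinct outcomes: B1=T, B2=T, B3=F, B4=F, B6=F, B7=E, B9=T, B10=S

Answer: B1=T, B2=T, B3=F, B4=F, B6=F, B7=E, B9=T, B10=S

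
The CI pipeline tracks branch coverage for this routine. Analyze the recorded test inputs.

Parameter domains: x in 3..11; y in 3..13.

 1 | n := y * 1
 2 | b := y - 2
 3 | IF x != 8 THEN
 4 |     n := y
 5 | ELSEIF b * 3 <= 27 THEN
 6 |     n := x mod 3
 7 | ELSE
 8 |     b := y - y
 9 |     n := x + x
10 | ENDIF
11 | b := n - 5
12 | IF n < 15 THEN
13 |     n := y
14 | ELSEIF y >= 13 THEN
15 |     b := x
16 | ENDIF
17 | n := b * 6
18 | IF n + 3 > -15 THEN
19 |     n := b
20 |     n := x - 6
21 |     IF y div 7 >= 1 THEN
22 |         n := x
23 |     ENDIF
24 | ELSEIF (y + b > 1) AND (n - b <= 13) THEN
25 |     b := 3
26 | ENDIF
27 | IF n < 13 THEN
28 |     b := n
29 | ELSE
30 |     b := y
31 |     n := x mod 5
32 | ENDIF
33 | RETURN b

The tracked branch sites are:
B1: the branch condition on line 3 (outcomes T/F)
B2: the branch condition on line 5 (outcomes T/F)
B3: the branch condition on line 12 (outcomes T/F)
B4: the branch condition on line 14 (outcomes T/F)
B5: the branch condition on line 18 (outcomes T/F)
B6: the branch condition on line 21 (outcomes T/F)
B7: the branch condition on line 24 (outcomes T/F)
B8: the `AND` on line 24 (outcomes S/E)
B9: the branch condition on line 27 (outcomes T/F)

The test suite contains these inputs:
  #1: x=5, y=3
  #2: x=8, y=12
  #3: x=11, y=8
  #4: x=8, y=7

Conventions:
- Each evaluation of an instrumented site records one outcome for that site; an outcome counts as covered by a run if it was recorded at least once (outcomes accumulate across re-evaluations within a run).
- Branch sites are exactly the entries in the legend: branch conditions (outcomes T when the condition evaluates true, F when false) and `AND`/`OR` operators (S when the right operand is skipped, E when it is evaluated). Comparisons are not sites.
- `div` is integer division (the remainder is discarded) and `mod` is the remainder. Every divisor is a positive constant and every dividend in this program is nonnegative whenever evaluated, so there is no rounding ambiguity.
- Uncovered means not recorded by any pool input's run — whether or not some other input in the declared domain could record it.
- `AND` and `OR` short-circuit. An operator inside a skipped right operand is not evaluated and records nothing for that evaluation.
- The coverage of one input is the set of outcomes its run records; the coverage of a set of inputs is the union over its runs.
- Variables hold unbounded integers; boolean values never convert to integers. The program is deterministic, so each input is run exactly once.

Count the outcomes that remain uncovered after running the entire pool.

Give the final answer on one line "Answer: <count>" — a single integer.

input #1, x=5, y=3: events B1->T, B3->T, B5->T, B6->F, B9->T; outcomes B1=T, B3=T, B5=T, B6=F, B9=T
input #2, x=8, y=12: events B1->F, B2->F, B3->F, B4->F, B5->T, B6->T, B9->T; outcomes B1=F, B2=F, B3=F, B4=F, B5=T, B6=T, B9=T
input #3, x=11, y=8: events B1->T, B3->T, B5->T, B6->T, B9->T; outcomes B1=T, B3=T, B5=T, B6=T, B9=T
input #4, x=8, y=7: events B1->F, B2->T, B3->T, B5->F, B8->E, B7->T, B9->T; outcomes B1=F, B2=T, B3=T, B5=F, B7=T, B8=E, B9=T
union over the pool: B1=T, B1=F, B2=T, B2=F, B3=T, B3=F, B4=F, B5=T, B5=F, B6=T, B6=F, B7=T, B8=E, B9=T
uncovered (4 of 18): B4=T, B7=F, B8=S, B9=F

Answer: 4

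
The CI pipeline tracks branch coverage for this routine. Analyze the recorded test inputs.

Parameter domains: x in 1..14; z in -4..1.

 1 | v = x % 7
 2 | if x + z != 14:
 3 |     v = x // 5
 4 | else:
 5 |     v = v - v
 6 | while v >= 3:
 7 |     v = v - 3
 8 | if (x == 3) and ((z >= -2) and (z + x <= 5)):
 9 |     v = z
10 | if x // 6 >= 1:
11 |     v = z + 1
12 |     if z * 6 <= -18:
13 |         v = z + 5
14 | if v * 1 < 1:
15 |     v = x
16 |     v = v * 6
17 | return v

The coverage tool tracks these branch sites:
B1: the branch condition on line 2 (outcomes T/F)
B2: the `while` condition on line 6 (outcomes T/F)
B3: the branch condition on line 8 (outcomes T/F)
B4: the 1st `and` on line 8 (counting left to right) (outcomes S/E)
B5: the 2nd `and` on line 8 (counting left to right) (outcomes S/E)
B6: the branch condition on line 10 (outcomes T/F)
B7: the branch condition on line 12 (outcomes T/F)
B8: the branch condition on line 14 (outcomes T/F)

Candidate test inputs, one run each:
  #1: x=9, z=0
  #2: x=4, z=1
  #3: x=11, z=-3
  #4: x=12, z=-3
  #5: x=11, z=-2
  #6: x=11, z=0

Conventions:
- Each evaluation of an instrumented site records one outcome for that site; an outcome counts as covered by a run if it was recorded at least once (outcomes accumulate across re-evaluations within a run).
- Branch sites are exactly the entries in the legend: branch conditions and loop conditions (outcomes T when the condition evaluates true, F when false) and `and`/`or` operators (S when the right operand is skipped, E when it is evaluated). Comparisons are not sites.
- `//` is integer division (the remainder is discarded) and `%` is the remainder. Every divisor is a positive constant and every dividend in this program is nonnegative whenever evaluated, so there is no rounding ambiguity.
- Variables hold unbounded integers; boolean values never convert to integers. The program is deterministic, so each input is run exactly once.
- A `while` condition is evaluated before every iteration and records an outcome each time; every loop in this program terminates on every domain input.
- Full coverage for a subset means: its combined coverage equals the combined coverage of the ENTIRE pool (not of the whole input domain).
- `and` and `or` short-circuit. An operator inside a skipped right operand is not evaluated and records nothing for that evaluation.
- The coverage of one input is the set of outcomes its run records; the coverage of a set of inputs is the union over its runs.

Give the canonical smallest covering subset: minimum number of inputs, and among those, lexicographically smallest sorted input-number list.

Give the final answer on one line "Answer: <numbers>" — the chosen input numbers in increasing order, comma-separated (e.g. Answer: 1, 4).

test 1 (x=9, z=0) hits B1=T, B2=F, B3=F, B4=S, B6=T, B7=F, B8=F
test 2 (x=4, z=1) hits B1=T, B2=F, B3=F, B4=S, B6=F, B8=T
test 3 (x=11, z=-3) hits B1=T, B2=F, B3=F, B4=S, B6=T, B7=T, B8=F
test 4 (x=12, z=-3) hits B1=T, B2=F, B3=F, B4=S, B6=T, B7=T, B8=F
test 5 (x=11, z=-2) hits B1=T, B2=F, B3=F, B4=S, B6=T, B7=F, B8=T
test 6 (x=11, z=0) hits B1=T, B2=F, B3=F, B4=S, B6=T, B7=F, B8=F
the full pool covers 10 outcomes: B1=T, B2=F, B3=F, B4=S, B6=T, B6=F, B7=T, B7=F, B8=T, B8=F
size 1 is not enough: best union over all size-1 subsets is 7/10
size 2 is not enough: best union over all size-2 subsets is 9/10
size 3: inputs {1, 2, 3} cover all 10 outcomes, and no lexicographically smaller subset of this size does

Answer: 1, 2, 3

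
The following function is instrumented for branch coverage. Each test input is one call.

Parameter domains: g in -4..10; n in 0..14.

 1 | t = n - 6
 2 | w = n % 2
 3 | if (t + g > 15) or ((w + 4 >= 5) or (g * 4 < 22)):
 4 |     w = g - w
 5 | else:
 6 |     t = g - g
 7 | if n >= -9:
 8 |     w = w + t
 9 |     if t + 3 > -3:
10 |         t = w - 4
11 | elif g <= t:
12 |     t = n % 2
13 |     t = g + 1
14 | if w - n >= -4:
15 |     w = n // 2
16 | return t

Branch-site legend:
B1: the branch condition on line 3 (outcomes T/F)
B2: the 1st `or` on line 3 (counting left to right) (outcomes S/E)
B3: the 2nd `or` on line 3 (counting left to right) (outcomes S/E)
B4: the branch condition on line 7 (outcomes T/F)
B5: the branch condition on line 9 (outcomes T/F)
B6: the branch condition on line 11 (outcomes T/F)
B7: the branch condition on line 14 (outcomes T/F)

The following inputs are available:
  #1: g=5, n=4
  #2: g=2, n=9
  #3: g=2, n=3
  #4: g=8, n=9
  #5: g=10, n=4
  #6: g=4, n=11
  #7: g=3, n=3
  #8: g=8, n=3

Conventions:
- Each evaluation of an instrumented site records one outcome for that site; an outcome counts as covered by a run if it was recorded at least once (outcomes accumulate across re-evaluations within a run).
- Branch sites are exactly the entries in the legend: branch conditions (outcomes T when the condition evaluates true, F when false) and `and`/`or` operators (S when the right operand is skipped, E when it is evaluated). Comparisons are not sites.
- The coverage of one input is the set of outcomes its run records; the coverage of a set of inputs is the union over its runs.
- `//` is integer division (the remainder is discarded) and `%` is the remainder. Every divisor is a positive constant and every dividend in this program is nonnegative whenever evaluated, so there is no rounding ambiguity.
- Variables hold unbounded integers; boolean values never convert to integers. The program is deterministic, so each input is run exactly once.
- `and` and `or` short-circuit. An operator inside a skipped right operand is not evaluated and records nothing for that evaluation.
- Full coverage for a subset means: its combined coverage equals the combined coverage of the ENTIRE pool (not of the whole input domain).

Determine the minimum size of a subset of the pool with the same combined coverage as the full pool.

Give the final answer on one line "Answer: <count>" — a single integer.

input #1, g=5, n=4: outcomes B1=T, B2=E, B3=E, B4=T, B5=T, B7=T
input #2, g=2, n=9: outcomes B1=T, B2=E, B3=S, B4=T, B5=T, B7=F
input #3, g=2, n=3: outcomes B1=T, B2=E, B3=S, B4=T, B5=T, B7=F
input #4, g=8, n=9: outcomes B1=T, B2=E, B3=S, B4=T, B5=T, B7=T
input #5, g=10, n=4: outcomes B1=F, B2=E, B3=E, B4=T, B5=T, B7=T
input #6, g=4, n=11: outcomes B1=T, B2=E, B3=S, B4=T, B5=T, B7=T
input #7, g=3, n=3: outcomes B1=T, B2=E, B3=S, B4=T, B5=T, B7=T
input #8, g=8, n=3: outcomes B1=T, B2=E, B3=S, B4=T, B5=T, B7=T
union over all inputs: B1=T, B1=F, B2=E, B3=S, B3=E, B4=T, B5=T, B7=T, B7=F (9 outcomes)
checked all size-1 subsets: none covers 9 outcomes (max 6/9)
at size 2, {2, 5} reaches all 9 outcomes; every lexicographically earlier size-2 subset fails

Answer: 2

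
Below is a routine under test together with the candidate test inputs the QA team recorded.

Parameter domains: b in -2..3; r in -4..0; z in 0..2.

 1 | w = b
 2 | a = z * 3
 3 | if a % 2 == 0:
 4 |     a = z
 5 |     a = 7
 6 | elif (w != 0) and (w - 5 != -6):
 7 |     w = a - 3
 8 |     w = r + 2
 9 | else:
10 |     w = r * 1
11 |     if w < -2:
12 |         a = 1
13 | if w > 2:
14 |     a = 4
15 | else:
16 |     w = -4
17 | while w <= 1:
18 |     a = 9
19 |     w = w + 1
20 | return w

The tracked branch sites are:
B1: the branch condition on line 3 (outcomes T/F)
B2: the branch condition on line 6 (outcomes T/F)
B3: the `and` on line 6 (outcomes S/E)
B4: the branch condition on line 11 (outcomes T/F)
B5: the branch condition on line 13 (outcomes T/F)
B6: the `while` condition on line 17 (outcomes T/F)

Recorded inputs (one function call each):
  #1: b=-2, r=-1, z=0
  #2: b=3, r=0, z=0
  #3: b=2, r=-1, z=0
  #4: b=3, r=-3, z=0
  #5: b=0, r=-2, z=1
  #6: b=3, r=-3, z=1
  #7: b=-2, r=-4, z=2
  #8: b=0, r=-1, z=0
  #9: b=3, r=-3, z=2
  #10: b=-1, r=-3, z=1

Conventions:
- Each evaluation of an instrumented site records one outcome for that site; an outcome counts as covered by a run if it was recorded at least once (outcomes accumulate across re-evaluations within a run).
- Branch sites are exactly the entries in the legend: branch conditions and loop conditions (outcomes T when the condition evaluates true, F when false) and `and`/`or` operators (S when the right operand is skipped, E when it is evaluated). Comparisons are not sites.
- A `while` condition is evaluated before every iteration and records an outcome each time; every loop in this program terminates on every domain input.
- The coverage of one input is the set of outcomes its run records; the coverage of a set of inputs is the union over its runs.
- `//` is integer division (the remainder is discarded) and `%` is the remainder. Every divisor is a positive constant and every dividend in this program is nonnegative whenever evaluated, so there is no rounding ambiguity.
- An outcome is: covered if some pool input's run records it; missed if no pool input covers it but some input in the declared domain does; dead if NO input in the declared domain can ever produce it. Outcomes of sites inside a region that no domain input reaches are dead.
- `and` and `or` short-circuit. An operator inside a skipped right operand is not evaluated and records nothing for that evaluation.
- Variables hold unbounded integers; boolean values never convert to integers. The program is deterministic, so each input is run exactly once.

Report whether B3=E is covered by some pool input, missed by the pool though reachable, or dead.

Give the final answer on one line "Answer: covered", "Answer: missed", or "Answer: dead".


B3=E is recorded by pool input(s) 6, 10 -> covered
Answer: covered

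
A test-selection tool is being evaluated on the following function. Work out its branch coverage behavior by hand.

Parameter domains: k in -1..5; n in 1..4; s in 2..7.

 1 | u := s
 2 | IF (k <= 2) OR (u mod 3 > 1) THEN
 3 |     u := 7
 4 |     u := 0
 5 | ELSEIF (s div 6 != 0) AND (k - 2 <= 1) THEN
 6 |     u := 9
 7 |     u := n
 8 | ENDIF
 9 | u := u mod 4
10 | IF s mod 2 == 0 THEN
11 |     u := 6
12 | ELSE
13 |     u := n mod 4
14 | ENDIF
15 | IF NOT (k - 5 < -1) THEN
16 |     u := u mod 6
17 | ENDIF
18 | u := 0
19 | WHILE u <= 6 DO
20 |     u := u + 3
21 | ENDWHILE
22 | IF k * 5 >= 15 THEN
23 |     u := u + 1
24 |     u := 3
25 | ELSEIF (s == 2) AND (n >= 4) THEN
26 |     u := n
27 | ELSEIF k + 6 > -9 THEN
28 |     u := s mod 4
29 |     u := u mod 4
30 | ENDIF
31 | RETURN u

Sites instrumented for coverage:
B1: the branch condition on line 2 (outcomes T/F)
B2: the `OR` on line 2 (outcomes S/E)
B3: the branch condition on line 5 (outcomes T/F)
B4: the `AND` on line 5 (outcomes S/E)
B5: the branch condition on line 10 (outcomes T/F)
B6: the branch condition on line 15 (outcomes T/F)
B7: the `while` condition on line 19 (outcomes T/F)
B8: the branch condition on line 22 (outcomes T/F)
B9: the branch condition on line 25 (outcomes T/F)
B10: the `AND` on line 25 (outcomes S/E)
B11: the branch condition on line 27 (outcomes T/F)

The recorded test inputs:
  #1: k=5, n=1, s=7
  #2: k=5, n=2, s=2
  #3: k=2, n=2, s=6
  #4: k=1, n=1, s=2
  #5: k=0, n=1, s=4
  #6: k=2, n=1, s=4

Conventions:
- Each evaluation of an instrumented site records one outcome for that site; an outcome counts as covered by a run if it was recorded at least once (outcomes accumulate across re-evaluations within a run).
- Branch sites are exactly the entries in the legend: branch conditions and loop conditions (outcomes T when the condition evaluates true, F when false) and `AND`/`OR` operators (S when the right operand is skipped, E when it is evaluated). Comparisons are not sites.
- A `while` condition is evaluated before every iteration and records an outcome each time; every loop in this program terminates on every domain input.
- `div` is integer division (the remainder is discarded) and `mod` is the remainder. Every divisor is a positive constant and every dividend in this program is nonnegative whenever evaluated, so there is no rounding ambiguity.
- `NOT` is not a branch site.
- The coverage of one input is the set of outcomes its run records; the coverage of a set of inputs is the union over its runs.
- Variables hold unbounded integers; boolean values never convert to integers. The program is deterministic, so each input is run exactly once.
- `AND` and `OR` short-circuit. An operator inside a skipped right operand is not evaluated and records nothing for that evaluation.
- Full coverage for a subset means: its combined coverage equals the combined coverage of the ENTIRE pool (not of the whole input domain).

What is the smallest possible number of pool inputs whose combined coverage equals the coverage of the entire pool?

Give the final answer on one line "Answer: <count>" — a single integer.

#1 (k=5, n=1, s=7) -> covered: B1=F, B2=E, B3=F, B4=E, B5=F, B6=T, B7=T, B7=F, B8=T
#2 (k=5, n=2, s=2) -> covered: B1=T, B2=E, B5=T, B6=T, B7=T, B7=F, B8=T
#3 (k=2, n=2, s=6) -> covered: B1=T, B2=S, B5=T, B6=F, B7=T, B7=F, B8=F, B9=F, B10=S, B11=T
#4 (k=1, n=1, s=2) -> covered: B1=T, B2=S, B5=T, B6=F, B7=T, B7=F, B8=F, B9=F, B10=E, B11=T
#5 (k=0, n=1, s=4) -> covered: B1=T, B2=S, B5=T, B6=F, B7=T, B7=F, B8=F, B9=F, B10=S, B11=T
#6 (k=2, n=1, s=4) -> covered: B1=T, B2=S, B5=T, B6=F, B7=T, B7=F, B8=F, B9=F, B10=S, B11=T
the full pool covers 18 outcomes: B1=T, B1=F, B2=S, B2=E, B3=F, B4=E, B5=T, B5=F, B6=T, B6=F, B7=T, B7=F, B8=T, B8=F, B9=F, B10=S, B10=E, B11=T
every size-1 subset falls short of the 18 outcomes (best: 10/18)
every size-2 subset falls short of the 18 outcomes (best: 17/18)
the canonical winner is {1, 3, 4}: size 3, full 18-outcome coverage, earliest index list among size-3 covers

Answer: 3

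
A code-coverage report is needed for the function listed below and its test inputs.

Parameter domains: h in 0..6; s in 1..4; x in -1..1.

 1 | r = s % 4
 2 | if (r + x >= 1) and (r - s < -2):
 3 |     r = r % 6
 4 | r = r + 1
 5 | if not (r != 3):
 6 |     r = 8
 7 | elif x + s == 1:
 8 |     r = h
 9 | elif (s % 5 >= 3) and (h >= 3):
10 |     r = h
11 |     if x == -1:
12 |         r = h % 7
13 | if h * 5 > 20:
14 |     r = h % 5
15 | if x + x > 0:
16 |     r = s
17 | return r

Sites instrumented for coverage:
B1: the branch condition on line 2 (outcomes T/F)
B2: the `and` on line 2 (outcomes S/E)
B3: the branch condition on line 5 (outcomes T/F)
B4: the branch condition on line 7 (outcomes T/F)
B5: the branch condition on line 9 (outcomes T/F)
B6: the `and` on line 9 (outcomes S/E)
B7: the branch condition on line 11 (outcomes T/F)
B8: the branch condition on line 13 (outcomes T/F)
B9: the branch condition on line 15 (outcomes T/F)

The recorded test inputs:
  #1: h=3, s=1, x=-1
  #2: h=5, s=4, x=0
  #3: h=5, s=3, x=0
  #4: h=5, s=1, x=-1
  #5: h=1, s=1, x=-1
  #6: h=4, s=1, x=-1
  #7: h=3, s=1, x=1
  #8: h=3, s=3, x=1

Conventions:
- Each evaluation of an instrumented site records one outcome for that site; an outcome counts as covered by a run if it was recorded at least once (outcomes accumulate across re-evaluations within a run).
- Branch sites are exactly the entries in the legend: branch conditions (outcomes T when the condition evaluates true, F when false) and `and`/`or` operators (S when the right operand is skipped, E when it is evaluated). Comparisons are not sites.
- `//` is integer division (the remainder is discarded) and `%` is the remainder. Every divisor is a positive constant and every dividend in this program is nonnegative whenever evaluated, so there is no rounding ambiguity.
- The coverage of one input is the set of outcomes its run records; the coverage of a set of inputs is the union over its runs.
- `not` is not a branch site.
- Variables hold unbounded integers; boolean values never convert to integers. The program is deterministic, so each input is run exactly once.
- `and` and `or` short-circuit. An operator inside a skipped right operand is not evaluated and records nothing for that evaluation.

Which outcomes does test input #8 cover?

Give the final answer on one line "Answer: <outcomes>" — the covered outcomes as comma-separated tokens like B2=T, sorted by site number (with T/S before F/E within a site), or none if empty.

Tracing the run of input #8 (h=3, s=3, x=1):
  B2->E, B1->F, B3->F, B4->F, B6->E, B5->T, B7->F, B8->F, B9->T
as a set, this run covers: B1=F, B2=E, B3=F, B4=F, B5=T, B6=E, B7=F, B8=F, B9=T

Answer: B1=F, B2=E, B3=F, B4=F, B5=T, B6=E, B7=F, B8=F, B9=T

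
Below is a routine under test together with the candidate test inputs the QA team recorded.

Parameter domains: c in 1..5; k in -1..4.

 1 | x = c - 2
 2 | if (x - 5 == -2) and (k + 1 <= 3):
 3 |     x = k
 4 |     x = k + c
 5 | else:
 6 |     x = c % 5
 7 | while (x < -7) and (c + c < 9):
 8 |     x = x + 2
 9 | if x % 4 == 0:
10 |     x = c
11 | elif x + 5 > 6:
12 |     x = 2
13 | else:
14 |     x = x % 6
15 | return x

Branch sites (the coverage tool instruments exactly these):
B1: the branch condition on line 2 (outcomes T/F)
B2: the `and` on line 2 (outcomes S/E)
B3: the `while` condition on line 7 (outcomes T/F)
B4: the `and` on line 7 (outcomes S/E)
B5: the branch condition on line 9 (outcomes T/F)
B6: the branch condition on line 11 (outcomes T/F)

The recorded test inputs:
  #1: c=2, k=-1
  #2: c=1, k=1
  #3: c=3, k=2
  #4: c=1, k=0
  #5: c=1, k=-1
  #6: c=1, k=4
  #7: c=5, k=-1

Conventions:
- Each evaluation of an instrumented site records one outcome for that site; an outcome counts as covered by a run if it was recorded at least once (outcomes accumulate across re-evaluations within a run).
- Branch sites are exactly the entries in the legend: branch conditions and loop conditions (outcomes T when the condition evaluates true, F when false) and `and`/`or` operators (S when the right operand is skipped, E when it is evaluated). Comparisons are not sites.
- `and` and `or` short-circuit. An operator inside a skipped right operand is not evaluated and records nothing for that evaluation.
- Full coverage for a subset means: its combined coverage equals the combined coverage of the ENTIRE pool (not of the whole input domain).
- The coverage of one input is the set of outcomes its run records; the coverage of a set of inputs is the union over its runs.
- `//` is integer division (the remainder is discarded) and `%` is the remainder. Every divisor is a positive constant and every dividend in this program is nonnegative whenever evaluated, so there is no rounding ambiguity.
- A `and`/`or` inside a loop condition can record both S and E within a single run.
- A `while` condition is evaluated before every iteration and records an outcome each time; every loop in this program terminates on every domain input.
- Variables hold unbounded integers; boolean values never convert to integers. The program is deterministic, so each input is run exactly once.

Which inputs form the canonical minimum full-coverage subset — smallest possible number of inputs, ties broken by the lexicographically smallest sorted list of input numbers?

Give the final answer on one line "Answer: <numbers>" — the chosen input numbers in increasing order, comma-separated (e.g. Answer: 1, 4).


run #1 (c=2, k=-1) runs B2->S, B1->F, B4->S, B3->F, B5->F, B6->T; records B1=F, B2=S, B3=F, B4=S, B5=F, B6=T
run #2 (c=1, k=1) runs B2->S, B1->F, B4->S, B3->F, B5->F, B6->F; records B1=F, B2=S, B3=F, B4=S, B5=F, B6=F
run #3 (c=3, k=2) runs B2->S, B1->F, B4->S, B3->F, B5->F, B6->T; records B1=F, B2=S, B3=F, B4=S, B5=F, B6=T
run #4 (c=1, k=0) runs B2->S, B1->F, B4->S, B3->F, B5->F, B6->F; records B1=F, B2=S, B3=F, B4=S, B5=F, B6=F
run #5 (c=1, k=-1) runs B2->S, B1->F, B4->S, B3->F, B5->F, B6->F; records B1=F, B2=S, B3=F, B4=S, B5=F, B6=F
run #6 (c=1, k=4) runs B2->S, B1->F, B4->S, B3->F, B5->F, B6->F; records B1=F, B2=S, B3=F, B4=S, B5=F, B6=F
run #7 (c=5, k=-1) runs B2->E, B1->T, B4->S, B3->F, B5->T; records B1=T, B2=E, B3=F, B4=S, B5=T
together the pool reaches 10 outcomes: B1=T, B1=F, B2=S, B2=E, B3=F, B4=S, B5=T, B5=F, B6=T, B6=F
no size-1 subset reaches all 10 outcomes (best union: 6/10)
no size-2 subset reaches all 10 outcomes (best union: 9/10)
the canonical winner is {1, 2, 7}: size 3, full 10-outcome coverage, earliest index list among size-3 covers
Answer: 1, 2, 7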